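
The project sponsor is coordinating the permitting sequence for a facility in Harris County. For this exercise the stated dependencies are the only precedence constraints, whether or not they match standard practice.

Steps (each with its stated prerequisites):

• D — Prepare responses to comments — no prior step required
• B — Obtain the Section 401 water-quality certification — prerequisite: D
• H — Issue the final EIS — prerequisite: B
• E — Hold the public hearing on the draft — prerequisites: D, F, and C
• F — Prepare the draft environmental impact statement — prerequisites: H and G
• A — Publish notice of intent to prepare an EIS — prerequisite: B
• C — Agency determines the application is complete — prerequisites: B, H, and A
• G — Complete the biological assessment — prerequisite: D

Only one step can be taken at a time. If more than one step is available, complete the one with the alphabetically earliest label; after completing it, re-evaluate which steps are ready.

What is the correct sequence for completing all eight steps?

D B A G H C F E

Only D has no prerequisites, so it is first.
Now B and G have their prerequisites met. B has the earlier label, so B next.
A and H now also ready, so the ready set is {A, G, H}; A has the earlier label → A.
Ready: G and H. G has the earlier label → G.
H is the only step now ready → H.
Now C and F have their prerequisites met. C has the earlier label, so C next.
Next only F has its prerequisites met → F.
That leaves E as the only ready step → E.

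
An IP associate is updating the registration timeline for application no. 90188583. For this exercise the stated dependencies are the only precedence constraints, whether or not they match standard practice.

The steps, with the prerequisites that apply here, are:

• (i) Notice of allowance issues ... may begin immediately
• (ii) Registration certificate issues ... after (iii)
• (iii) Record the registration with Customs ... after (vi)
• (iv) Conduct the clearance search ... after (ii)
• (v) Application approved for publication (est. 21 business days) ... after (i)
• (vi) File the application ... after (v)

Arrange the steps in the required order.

(i) has no prerequisites → (i) first.
(v) needed (i), now all done → (v).
Next only (vi) has its prerequisites met → (vi).
Next only (iii) has its prerequisites met → (iii).
(ii) needed (iii), now all done → (ii).
That leaves (iv) as the only ready step → (iv).

(i), (v), (vi), (iii), (ii), (iv)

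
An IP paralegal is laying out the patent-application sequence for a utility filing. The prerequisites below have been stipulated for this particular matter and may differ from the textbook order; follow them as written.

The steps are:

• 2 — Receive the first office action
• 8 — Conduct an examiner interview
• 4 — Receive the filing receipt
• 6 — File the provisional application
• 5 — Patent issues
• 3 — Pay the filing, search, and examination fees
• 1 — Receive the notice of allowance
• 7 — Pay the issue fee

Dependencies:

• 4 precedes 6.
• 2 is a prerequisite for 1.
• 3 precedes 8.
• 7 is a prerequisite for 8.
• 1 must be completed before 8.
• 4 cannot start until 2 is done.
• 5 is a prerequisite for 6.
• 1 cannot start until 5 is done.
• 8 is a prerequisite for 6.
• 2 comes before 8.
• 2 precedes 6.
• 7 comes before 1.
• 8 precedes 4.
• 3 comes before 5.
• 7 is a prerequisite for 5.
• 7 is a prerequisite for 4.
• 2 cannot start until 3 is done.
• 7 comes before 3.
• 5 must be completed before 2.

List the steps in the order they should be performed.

7, 3, 5, 2, 1, 8, 4, 6

Only 7 has no prerequisites, so it is first.
3 is the only step now ready → 3.
5 needed 3 and 7, now all done → 5.
That leaves 2 as the only ready step → 2.
Next only 1 has its prerequisites met → 1.
8 is the only step now ready → 8.
That leaves 4 as the only ready step → 4.
6 is the only step now ready → 6.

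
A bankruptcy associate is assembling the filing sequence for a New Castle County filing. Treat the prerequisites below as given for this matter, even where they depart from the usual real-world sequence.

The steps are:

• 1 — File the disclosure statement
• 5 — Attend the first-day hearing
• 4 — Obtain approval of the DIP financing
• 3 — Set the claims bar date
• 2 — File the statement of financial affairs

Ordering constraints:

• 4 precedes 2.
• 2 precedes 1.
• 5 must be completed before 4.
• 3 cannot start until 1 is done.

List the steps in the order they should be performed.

5, 4, 2, 1, 3

Only 5 has no prerequisites, so it is first.
That leaves 4 as the only ready step → 4.
2 needed 4, now all done → 2.
1 needed 2, now all done → 1.
3 needed 1, now all done → 3.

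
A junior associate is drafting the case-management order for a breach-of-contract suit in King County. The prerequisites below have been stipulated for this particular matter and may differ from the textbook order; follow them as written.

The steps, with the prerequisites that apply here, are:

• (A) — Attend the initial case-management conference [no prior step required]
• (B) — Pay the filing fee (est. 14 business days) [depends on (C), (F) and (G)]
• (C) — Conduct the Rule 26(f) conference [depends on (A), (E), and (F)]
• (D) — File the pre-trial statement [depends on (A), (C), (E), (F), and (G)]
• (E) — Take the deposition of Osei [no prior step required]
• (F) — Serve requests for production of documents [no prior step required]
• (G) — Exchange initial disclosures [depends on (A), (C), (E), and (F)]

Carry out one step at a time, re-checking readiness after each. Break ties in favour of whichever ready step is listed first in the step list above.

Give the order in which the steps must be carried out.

(A), (E), (F), (C), (G), (B), (D)

(A), (E) and (F) have no prerequisites; (A) is listed earlier, so (A) is first.
Now (E) and (F) have their prerequisites met. (E) is listed earlier, so (E) next.
That leaves (F) as the only ready step → (F).
That leaves (C) as the only ready step → (C).
That leaves (G) as the only ready step → (G).
Ready: (B) and (D). (B) is listed earlier → (B).
(D) is the only step now ready → (D).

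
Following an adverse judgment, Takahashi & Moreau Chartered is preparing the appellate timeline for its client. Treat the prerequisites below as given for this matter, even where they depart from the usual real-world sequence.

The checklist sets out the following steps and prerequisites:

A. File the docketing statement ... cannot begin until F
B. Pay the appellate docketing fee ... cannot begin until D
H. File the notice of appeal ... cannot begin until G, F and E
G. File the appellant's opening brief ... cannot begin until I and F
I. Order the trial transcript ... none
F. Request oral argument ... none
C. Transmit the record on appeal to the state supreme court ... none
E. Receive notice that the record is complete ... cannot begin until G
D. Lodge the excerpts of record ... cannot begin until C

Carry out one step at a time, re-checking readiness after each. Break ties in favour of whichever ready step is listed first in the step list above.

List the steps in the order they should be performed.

I, F and C have no prerequisites; I is listed earlier, so I is first.
Now F and C have their prerequisites met. F is listed earlier, so F next.
Ready: A, G and C. A is listed earlier → A.
G and C are both available; G is listed earlier → G.
E now also ready, so the ready set is {C, E}; C is listed earlier → C.
D now also ready, so the ready set is {E, D}; E is listed earlier → E.
H now also ready, so the ready set is {H, D}; H is listed earlier → H.
D needed C, now all done → D.
B needed D, now all done → B.

I → F → A → G → C → E → H → D → B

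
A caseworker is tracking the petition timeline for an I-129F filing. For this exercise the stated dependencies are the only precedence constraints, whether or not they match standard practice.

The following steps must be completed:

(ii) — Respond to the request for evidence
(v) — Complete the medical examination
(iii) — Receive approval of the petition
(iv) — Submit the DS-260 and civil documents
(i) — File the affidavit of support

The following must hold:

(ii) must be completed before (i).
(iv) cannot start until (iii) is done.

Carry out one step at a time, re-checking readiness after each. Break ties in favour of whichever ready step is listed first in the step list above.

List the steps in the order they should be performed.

(ii) (v) (iii) (iv) (i)

(ii), (v) and (iii) have no prerequisites; (ii) is listed earlier, so (ii) is first.
(i) now also ready, so the ready set is {(v), (iii), (i)}; (v) is listed earlier → (v).
Ready: (iii) and (i). (iii) is listed earlier → (iii).
(iv) and (i) are both available; (iv) is listed earlier → (iv).
That leaves (i) as the only ready step → (i).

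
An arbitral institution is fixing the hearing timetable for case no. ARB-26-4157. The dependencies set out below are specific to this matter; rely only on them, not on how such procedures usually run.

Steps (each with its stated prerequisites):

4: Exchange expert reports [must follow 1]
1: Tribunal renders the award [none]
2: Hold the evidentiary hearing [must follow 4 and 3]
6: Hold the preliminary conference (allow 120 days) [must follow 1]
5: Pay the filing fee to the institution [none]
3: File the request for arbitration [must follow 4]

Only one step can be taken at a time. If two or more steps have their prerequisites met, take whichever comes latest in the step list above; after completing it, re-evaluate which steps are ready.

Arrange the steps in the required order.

5 and 1 have no prerequisites; 5 is listed later, so 5 is first.
Next only 1 has its prerequisites met → 1.
6 and 4 are both available; 6 is listed later → 6.
4 is the only step now ready → 4.
Next only 3 has its prerequisites met → 3.
2 is the only step now ready → 2.

5 → 1 → 6 → 4 → 3 → 2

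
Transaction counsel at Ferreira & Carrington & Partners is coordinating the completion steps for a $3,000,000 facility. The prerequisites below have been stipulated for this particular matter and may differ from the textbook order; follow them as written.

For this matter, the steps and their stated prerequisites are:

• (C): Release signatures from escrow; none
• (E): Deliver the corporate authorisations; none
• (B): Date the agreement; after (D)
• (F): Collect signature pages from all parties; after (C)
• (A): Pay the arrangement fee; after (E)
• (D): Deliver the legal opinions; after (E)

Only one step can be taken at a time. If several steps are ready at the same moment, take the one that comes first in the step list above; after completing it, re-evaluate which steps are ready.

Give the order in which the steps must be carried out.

(C) and (E) have no prerequisites; (C) is listed earlier, so (C) is first.
(E) and (F) are both available; (E) is listed earlier → (E).
(F), (A) and (D) are all available; (F) is listed earlier → (F).
(A) and (D) are both available; (A) is listed earlier → (A).
(D) is the only step now ready → (D).
(B) is the only step now ready → (B).

(C), (E), (F), (A), (D), (B)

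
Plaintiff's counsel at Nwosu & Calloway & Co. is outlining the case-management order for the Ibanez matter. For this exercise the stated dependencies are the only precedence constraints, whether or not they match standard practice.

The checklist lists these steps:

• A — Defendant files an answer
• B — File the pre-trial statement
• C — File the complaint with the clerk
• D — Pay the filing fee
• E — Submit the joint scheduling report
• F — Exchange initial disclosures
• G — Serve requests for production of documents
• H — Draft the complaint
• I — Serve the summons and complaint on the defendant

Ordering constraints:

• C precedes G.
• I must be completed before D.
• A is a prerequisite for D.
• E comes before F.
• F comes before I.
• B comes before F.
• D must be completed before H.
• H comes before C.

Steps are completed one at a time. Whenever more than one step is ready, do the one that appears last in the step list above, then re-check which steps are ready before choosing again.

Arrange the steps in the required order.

E, B and A have no prerequisites; E is listed later, so E is first.
Now B and A have their prerequisites met. B is listed later, so B next.
F now also ready, so the ready set is {F, A}; F is listed later → F.
Ready: I and A. I is listed later → I.
A is the only step now ready → A.
D needed I and A, now all done → D.
H needed D, now all done → H.
C is the only step now ready → C.
G is the only step now ready → G.

E, B, F, I, A, D, H, C, G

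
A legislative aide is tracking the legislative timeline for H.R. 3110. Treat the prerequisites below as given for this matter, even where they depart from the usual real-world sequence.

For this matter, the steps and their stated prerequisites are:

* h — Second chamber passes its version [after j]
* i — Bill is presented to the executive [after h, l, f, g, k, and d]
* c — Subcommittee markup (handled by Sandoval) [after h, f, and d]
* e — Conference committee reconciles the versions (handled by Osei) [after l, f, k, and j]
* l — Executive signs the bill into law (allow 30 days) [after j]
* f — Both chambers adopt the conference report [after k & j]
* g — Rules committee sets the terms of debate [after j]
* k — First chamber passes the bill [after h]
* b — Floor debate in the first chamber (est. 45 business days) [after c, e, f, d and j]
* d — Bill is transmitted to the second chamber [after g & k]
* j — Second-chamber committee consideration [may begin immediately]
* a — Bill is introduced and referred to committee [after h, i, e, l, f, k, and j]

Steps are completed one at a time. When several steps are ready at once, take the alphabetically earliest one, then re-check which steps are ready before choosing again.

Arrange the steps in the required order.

j → g → h → k → d → f → c → l → e → b → i → a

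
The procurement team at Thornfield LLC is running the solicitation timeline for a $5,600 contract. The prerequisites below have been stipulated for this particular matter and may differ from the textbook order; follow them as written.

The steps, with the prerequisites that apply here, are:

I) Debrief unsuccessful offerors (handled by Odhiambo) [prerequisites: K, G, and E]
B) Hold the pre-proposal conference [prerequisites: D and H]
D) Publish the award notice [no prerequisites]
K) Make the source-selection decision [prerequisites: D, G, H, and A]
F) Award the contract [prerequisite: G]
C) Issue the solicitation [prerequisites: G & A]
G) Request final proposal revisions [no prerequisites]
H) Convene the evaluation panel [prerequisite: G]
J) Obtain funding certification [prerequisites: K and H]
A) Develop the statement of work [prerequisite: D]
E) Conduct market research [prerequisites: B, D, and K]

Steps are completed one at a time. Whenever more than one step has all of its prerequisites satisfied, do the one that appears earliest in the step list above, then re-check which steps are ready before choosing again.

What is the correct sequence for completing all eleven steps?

D → G → F → H → B → A → K → C → J → E → I

Nothing is required for D and G. D is listed earlier → D first.
Ready: G and A. G is listed earlier → G.
Ready: F, H and A. F is listed earlier → F.
H and A are both available; H is listed earlier → H.
Now B and A have their prerequisites met. B is listed earlier, so B next.
A is the only step now ready → A.
Now K and C have their prerequisites met. K is listed earlier, so K next.
J and E now also ready, so the ready set is {C, J, E}; C is listed earlier → C.
Now J and E have their prerequisites met. J is listed earlier, so J next.
E is the only step now ready → E.
I needed K, G and E, now all done → I.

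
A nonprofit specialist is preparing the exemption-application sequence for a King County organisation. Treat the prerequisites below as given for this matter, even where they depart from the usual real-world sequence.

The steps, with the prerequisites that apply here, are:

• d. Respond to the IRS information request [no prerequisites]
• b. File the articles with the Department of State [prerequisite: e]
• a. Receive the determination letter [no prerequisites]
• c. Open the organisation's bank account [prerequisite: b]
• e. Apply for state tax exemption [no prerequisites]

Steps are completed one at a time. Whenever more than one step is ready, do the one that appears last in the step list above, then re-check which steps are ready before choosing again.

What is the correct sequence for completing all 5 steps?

Nothing is required for e, a and d. e is listed later → e first.
Ready: a, b and d. a is listed later → a.
Ready: b and d. b is listed later → b.
Now c and d have their prerequisites met. c is listed later, so c next.
d is the only step now ready → d.

e → a → b → c → d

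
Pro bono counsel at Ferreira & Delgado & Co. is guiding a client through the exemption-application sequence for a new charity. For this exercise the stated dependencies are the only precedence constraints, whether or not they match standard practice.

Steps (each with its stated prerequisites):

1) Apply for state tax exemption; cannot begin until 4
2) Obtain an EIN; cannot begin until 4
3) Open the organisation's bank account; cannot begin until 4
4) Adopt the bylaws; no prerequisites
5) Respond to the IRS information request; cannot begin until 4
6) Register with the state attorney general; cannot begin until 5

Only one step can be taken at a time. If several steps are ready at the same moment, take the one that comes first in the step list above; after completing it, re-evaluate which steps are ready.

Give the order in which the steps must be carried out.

4 is the only step with nothing outstanding, so it goes first.
Now 1, 2, 3 and 5 have their prerequisites met. 1 is listed earlier, so 1 next.
2, 3 and 5 are all available; 2 is listed earlier → 2.
Ready: 3 and 5. 3 is listed earlier → 3.
Next only 5 has its prerequisites met → 5.
6 is the only step now ready → 6.

4 1 2 3 5 6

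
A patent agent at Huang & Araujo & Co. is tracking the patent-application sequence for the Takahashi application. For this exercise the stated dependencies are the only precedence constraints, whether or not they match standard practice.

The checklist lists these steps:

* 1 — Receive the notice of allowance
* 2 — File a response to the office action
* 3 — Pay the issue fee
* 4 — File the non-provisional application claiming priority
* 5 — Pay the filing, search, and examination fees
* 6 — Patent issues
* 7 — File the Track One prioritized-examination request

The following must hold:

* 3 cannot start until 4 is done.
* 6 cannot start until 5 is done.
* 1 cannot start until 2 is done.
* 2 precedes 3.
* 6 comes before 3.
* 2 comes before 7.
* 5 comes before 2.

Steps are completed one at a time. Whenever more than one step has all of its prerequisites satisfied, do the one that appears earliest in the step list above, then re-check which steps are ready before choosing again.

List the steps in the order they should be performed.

Nothing is required for 4 and 5. 4 is listed earlier → 4 first.
5 is the only step now ready → 5.
Now 2 and 6 have their prerequisites met. 2 is listed earlier, so 2 next.
Ready: 1, 6 and 7. 1 is listed earlier → 1.
Now 6 and 7 have their prerequisites met. 6 is listed earlier, so 6 next.
3 now also ready, so the ready set is {3, 7}; 3 is listed earlier → 3.
7 needed 2, now all done → 7.

4 → 5 → 2 → 1 → 6 → 3 → 7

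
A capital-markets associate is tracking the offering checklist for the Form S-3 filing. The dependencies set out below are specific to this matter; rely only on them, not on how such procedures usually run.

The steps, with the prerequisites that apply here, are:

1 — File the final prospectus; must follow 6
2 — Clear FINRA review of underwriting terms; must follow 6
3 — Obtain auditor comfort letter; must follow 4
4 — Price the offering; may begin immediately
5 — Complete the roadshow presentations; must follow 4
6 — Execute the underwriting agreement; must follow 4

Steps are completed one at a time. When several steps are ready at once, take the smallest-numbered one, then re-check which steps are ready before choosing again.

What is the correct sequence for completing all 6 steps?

4 is the only step with nothing outstanding, so it goes first.
3, 5 and 6 are all available; 3 has the earlier label → 3.
Ready: 5 and 6. 5 has the earlier label → 5.
6 needed 4, now all done → 6.
1 and 2 are both available; 1 has the earlier label → 1.
2 is the only step now ready → 2.

4, 3, 5, 6, 1, 2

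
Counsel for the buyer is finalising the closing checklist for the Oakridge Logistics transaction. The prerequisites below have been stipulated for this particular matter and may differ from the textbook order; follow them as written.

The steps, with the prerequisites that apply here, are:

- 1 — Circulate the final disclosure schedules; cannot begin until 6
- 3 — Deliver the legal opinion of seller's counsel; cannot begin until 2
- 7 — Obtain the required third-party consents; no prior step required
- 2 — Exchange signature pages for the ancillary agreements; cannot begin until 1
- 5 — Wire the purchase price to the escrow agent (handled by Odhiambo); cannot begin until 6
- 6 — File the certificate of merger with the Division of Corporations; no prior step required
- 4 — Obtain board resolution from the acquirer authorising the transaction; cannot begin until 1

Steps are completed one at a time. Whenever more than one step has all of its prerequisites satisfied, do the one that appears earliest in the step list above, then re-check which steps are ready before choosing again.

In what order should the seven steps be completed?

Nothing is required for 7 and 6. 7 is listed earlier → 7 first.
Next only 6 has its prerequisites met → 6.
Ready: 1 and 5. 1 is listed earlier → 1.
Now 2, 5 and 4 have their prerequisites met. 2 is listed earlier, so 2 next.
3 now also ready, so the ready set is {3, 5, 4}; 3 is listed earlier → 3.
Ready: 5 and 4. 5 is listed earlier → 5.
4 needed 1, now all done → 4.

7, 6, 1, 2, 3, 5, 4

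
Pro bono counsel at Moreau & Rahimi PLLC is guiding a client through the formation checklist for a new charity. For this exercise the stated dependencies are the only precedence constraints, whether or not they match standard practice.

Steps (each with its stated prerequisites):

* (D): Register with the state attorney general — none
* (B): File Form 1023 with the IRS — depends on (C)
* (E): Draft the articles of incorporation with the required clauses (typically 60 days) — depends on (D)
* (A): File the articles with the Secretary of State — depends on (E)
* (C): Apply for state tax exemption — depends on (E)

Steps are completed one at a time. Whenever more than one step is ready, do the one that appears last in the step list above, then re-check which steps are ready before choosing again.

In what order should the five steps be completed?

(D) (E) (C) (A) (B)

Only (D) has no prerequisites, so it is first.
(E) is the only step now ready → (E).
Ready: (C) and (A). (C) is listed later → (C).
(B) now also ready, so the ready set is {(A), (B)}; (A) is listed later → (A).
That leaves (B) as the only ready step → (B).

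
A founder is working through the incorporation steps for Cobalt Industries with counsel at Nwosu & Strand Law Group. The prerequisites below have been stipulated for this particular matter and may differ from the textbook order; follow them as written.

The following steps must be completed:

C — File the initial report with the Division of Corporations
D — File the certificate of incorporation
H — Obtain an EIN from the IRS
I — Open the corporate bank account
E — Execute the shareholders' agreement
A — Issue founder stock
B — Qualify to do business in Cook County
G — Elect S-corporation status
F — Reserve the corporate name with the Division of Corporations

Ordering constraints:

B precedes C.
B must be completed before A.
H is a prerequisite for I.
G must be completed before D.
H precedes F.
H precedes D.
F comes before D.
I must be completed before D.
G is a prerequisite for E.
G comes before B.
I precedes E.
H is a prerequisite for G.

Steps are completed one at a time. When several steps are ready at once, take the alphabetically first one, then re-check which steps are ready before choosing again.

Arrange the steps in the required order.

H, F, G, B, A, C, I, D, E

H has no prerequisites → H first.
F, G and I are all available; F has the earlier label → F.
Ready: G and I. G has the earlier label → G.
B now also ready, so the ready set is {B, I}; B has the earlier label → B.
A and C now also ready, so the ready set is {A, C, I}; A has the earlier label → A.
Now C and I have their prerequisites met. C has the earlier label, so C next.
I is the only step now ready → I.
Now D and E have their prerequisites met. D has the earlier label, so D next.
E is the only step now ready → E.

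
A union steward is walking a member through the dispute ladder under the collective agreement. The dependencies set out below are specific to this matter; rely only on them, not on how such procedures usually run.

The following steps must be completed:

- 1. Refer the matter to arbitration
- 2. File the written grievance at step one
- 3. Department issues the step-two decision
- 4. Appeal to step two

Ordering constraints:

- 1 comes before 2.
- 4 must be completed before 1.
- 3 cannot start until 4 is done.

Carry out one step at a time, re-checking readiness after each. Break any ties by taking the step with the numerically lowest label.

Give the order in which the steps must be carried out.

4, 1, 2, 3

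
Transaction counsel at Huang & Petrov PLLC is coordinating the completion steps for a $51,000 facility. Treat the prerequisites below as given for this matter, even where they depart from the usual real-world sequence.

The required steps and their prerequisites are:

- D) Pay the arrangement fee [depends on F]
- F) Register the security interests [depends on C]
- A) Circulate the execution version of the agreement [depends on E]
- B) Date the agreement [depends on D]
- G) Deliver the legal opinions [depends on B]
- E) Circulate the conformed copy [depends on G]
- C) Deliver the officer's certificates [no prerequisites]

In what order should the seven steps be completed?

C F D B G E A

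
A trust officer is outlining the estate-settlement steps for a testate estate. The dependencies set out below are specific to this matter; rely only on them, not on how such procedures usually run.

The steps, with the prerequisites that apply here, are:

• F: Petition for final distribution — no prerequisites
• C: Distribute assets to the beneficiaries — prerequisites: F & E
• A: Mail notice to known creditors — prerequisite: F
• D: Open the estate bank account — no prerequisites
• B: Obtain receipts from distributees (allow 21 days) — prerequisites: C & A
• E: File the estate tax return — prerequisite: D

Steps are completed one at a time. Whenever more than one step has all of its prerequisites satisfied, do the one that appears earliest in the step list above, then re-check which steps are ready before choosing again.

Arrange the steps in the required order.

F A D E C B

F and D have no prerequisites; F is listed earlier, so F is first.
A and D are both available; A is listed earlier → A.
That leaves D as the only ready step → D.
E needed D, now all done → E.
That leaves C as the only ready step → C.
B needed C and A, now all done → B.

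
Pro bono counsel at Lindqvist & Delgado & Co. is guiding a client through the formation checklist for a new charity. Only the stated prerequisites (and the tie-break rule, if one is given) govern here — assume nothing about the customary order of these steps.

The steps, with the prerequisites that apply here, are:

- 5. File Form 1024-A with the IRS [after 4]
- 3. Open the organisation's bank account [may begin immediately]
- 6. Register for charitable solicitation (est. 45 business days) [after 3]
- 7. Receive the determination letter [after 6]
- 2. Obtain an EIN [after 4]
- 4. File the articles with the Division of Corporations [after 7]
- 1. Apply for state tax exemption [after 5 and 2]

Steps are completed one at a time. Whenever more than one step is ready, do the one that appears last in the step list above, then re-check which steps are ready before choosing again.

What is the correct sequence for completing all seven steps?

3 has no prerequisites → 3 first.
Next only 6 has its prerequisites met → 6.
7 needed 6, now all done → 7.
4 needed 7, now all done → 4.
Ready: 2 and 5. 2 is listed later → 2.
Next only 5 has its prerequisites met → 5.
Next only 1 has its prerequisites met → 1.

3, 6, 7, 4, 2, 5, 1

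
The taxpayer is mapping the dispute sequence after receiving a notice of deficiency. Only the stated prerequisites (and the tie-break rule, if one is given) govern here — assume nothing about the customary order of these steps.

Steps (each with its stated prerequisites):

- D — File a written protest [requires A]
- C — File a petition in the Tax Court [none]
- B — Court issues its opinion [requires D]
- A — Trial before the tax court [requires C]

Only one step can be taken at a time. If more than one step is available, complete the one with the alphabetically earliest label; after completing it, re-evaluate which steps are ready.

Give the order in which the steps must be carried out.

C, A, D, B

C is the only step with nothing outstanding, so it goes first.
A needed C, now all done → A.
D needed A, now all done → D.
B is the only step now ready → B.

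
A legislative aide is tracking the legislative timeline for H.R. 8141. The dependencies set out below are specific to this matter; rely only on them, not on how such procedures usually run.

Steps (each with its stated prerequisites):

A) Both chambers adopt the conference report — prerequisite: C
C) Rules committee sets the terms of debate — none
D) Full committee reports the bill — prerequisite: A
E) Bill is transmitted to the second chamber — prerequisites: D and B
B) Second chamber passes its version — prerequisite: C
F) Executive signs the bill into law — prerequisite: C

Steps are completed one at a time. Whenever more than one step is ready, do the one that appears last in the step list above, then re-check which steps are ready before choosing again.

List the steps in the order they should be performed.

C has no prerequisites → C first.
Now F, B and A have their prerequisites met. F is listed later, so F next.
Now B and A have their prerequisites met. B is listed later, so B next.
A is the only step now ready → A.
D needed A, now all done → D.
That leaves E as the only ready step → E.

C, F, B, A, D, E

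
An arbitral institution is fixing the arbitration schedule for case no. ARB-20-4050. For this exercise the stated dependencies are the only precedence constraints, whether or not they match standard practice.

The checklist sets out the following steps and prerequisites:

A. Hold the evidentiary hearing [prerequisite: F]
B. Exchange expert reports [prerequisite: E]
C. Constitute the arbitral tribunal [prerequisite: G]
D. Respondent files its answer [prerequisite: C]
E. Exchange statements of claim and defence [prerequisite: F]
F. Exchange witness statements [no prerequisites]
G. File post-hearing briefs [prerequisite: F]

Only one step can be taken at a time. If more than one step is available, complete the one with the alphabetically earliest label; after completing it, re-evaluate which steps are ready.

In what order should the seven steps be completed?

Only F has no prerequisites, so it is first.
Now A, E and G have their prerequisites met. A has the earlier label, so A next.
Now E and G have their prerequisites met. E has the earlier label, so E next.
Now B and G have their prerequisites met. B has the earlier label, so B next.
G needed F, now all done → G.
C needed G, now all done → C.
D needed C, now all done → D.

F A E B G C D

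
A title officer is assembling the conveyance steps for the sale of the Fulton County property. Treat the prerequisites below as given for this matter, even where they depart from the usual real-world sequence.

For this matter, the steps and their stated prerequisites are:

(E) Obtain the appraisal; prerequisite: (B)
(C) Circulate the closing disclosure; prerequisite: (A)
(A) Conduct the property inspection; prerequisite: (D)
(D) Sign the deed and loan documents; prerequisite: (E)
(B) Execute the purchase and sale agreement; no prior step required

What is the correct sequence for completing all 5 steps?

Only (B) has no prerequisites, so it is first.
Next only (E) has its prerequisites met → (E).
That leaves (D) as the only ready step → (D).
That leaves (A) as the only ready step → (A).
That leaves (C) as the only ready step → (C).

(B) (E) (D) (A) (C)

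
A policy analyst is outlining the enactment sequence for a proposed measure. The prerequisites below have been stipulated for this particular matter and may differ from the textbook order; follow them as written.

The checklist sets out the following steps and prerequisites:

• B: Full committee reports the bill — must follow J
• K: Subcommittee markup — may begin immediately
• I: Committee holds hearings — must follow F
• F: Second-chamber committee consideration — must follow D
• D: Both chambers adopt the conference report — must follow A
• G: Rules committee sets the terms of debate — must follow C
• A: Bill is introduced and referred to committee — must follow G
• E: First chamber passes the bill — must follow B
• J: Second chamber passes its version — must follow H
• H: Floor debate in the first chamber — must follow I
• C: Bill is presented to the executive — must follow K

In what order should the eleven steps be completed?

K, C, G, A, D, F, I, H, J, B, E

Only K has no prerequisites, so it is first.
That leaves C as the only ready step → C.
G needed C, now all done → G.
A needed G, now all done → A.
D needed A, now all done → D.
Next only F has its prerequisites met → F.
I needed F, now all done → I.
Next only H has its prerequisites met → H.
J needed H, now all done → J.
That leaves B as the only ready step → B.
Next only E has its prerequisites met → E.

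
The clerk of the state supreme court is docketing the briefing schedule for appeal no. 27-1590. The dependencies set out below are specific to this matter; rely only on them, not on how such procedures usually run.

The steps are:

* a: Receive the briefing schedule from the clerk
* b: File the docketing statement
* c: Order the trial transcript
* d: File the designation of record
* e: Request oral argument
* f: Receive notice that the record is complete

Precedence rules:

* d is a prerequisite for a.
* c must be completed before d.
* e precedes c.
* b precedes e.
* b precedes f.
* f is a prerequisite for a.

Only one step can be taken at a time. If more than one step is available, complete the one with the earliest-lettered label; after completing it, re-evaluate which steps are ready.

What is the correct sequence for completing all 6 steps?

b has no prerequisites → b first.
Now e and f have their prerequisites met. e has the earlier label, so e next.
c now also ready, so the ready set is {c, f}; c has the earlier label → c.
d and f are both available; d has the earlier label → d.
f needed b, now all done → f.
That leaves a as the only ready step → a.

b e c d f a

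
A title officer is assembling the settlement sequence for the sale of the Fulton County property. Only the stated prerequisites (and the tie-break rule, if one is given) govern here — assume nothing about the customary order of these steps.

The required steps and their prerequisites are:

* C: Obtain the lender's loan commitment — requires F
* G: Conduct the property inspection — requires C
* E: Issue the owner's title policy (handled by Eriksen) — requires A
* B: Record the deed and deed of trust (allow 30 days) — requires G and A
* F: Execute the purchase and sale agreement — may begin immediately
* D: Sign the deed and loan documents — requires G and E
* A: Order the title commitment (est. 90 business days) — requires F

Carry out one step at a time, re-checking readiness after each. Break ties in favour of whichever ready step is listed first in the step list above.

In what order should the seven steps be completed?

F has no prerequisites → F first.
Now C and A have their prerequisites met. C is listed earlier, so C next.
Ready: G and A. G is listed earlier → G.
That leaves A as the only ready step → A.
Ready: E and B. E is listed earlier → E.
B and D are both available; B is listed earlier → B.
D needed G and E, now all done → D.

F C G A E B D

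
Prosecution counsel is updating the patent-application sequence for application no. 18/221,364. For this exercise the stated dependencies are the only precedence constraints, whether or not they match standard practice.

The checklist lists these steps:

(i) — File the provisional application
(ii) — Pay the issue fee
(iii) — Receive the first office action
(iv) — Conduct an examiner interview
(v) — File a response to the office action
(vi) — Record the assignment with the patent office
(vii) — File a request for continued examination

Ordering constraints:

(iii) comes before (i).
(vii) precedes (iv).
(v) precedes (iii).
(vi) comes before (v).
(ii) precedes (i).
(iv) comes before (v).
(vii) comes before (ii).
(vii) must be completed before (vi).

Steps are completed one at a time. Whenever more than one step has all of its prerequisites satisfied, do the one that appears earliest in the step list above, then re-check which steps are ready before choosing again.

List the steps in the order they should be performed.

(vii), (ii), (iv), (vi), (v), (iii), (i)

(vii) is the only step with nothing outstanding, so it goes first.
(ii), (iv) and (vi) are all available; (ii) is listed earlier → (ii).
(iv) and (vi) are both available; (iv) is listed earlier → (iv).
(vi) needed (vii), now all done → (vi).
(v) needed (iv) and (vi), now all done → (v).
Next only (iii) has its prerequisites met → (iii).
That leaves (i) as the only ready step → (i).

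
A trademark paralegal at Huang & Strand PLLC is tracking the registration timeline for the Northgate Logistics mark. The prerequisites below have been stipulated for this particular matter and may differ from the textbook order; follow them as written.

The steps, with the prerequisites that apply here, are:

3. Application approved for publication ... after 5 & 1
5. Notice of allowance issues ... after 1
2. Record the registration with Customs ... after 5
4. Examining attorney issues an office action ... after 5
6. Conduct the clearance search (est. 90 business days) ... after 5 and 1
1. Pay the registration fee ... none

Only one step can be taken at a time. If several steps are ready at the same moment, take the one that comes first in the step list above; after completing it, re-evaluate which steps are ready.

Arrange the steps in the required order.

1, 5, 3, 2, 4, 6

1 is the only step with nothing outstanding, so it goes first.
5 needed 1, now all done → 5.
Now 3, 2, 4 and 6 have their prerequisites met. 3 is listed earlier, so 3 next.
Now 2, 4 and 6 have their prerequisites met. 2 is listed earlier, so 2 next.
Ready: 4 and 6. 4 is listed earlier → 4.
Next only 6 has its prerequisites met → 6.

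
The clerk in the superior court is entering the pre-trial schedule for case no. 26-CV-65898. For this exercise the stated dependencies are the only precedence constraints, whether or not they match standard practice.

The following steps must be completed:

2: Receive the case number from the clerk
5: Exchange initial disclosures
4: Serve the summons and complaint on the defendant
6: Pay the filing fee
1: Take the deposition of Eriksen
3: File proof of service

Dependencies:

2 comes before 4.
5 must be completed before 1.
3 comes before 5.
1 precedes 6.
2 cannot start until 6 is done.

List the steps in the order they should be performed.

3 is the only step with nothing outstanding, so it goes first.
5 is the only step now ready → 5.
That leaves 1 as the only ready step → 1.
6 needed 1, now all done → 6.
That leaves 2 as the only ready step → 2.
4 needed 2, now all done → 4.

3 → 5 → 1 → 6 → 2 → 4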